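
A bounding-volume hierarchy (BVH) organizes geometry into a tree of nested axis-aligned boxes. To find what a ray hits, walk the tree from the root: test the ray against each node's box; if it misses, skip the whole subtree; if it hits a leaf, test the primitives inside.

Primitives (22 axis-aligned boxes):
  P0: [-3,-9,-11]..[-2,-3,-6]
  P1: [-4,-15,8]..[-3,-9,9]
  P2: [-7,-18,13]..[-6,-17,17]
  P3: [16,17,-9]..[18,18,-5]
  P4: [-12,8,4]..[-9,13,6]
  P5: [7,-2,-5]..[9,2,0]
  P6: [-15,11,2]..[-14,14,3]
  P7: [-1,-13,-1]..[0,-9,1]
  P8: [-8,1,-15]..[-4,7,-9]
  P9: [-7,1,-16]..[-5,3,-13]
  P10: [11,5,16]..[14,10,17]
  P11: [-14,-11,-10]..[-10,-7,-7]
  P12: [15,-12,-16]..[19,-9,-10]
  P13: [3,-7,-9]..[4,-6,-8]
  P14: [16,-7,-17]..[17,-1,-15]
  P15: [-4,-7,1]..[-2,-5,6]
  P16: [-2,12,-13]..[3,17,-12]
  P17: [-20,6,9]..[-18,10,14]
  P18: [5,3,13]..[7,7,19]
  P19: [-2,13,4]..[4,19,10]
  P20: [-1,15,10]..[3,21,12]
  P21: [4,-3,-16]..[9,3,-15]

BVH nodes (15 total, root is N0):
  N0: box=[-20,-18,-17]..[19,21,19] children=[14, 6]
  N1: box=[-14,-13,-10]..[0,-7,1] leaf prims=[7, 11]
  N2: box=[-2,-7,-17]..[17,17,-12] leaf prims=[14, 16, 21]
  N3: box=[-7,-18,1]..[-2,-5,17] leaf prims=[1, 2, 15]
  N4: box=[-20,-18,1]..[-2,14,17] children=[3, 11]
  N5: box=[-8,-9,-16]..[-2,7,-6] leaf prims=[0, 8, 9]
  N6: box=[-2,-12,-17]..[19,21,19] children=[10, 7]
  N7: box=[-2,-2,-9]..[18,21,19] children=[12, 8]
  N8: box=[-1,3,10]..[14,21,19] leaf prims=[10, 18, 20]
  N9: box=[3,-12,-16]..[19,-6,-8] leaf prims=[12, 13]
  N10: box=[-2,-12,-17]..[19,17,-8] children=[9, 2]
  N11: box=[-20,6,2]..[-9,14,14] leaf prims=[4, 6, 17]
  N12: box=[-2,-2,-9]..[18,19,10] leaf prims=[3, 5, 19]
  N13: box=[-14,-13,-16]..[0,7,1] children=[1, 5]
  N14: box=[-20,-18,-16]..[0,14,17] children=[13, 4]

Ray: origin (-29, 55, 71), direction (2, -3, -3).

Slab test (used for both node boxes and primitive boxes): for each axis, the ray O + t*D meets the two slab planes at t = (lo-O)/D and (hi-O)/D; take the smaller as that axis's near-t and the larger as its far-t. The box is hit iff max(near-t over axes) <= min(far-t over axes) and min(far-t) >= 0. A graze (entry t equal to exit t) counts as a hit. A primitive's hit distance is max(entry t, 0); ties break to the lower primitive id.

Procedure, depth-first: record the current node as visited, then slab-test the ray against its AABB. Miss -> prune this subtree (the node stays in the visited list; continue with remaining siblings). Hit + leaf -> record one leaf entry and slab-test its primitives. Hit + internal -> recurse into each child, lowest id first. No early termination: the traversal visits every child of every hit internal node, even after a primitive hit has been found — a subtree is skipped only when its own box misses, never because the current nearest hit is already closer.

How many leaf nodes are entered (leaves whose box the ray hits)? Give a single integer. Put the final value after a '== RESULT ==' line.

Walk:
N0 x:[9/2,24] y:[34/3,73/3] z:[52/3,88/3] -> hit [52/3,24], descend [6, 14]
  N6 x:[27/2,24] y:[34/3,67/3] z:[52/3,88/3] -> hit [52/3,67/3], descend [7, 10]
    N7 x:[27/2,47/2] y:[34/3,19] z:[52/3,80/3] -> hit [52/3,19], descend [8, 12]
      N8 x:[14,43/2] y:[34/3,52/3] z:[52/3,61/3] -> hit [52/3,52/3] leaf, test {P10(miss), P18@t=52/3, P20(miss)}
      N12 x:[27/2,47/2] y:[12,19] z:[61/3,80/3] -> miss, prune
    N10 x:[27/2,24] y:[38/3,67/3] z:[79/3,88/3] -> miss, prune
  N14 x:[9/2,29/2] y:[41/3,73/3] z:[18,29] -> miss, prune

7 AABB tests over nodes [0, 6, 7, 8, 12, 10, 14]; 1 leaf entered; closest P18.

== RESULT ==
1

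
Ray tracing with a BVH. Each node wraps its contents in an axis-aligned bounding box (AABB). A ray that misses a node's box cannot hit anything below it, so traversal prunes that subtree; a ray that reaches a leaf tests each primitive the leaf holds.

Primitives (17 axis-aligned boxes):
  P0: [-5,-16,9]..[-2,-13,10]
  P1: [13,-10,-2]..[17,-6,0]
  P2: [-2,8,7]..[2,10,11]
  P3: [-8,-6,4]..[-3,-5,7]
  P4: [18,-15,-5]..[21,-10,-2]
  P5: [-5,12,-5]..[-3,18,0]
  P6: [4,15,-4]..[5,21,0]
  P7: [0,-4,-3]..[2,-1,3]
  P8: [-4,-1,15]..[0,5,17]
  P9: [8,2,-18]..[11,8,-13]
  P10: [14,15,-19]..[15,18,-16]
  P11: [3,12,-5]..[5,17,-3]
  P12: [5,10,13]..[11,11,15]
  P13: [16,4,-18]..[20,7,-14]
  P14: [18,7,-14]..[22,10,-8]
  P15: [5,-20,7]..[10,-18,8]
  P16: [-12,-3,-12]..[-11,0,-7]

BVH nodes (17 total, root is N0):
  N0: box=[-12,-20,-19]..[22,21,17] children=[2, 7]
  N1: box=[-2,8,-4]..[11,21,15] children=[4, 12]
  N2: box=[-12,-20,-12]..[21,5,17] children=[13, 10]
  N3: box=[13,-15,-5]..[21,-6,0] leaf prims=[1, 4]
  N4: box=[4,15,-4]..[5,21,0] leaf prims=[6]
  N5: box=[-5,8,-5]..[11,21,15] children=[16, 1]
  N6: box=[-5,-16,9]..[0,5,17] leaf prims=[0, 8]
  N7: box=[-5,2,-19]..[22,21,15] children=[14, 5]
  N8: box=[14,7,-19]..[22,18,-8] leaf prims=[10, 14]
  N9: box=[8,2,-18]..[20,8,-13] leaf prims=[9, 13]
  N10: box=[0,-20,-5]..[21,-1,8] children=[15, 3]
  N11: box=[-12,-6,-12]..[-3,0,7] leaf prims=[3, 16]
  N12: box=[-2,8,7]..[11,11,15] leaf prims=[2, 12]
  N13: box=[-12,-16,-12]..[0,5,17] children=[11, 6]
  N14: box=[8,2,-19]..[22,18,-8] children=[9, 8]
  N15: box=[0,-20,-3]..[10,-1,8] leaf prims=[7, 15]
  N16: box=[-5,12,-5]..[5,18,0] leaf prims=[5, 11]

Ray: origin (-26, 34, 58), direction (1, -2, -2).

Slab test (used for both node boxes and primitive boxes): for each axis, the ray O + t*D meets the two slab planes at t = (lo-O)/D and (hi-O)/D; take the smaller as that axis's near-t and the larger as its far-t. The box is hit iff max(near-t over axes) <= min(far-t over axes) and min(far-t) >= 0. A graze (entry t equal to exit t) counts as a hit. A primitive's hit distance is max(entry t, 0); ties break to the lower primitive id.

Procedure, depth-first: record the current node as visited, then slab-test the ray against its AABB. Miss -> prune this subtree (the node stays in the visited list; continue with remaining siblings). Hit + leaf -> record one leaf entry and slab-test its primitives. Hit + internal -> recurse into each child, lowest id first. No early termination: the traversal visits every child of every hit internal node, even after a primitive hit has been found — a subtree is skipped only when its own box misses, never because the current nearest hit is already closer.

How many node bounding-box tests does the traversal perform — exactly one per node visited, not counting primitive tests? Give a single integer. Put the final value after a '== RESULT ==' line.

Traverse from the root:
N0 x:[14,48] y:[13/2,27] z:[41/2,77/2] -> hit [41/2,27], descend [2, 7]
  N2 x:[14,47] y:[29/2,27] z:[41/2,35] -> hit [41/2,27], descend [10, 13]
    N10 x:[26,47] y:[35/2,27] z:[25,63/2] -> hit [26,27], descend [3, 15]
      N3 x:[39,47] y:[20,49/2] z:[29,63/2] -> miss, prune
      N15 x:[26,36] y:[35/2,27] z:[25,61/2] -> hit [26,27] leaf, test {P7(miss), P15(miss)}
    N13 x:[14,26] y:[29/2,25] z:[41/2,35] -> hit [41/2,25], descend [6, 11]
      N6 x:[21,26] y:[29/2,25] z:[41/2,49/2] -> hit [21,49/2] leaf, test {P0@t=24, P8(miss)}
      N11 x:[14,23] y:[17,20] z:[51/2,35] -> miss, prune
  N7 x:[21,48] y:[13/2,16] z:[43/2,77/2] -> miss, prune

Summary -> nodes [0, 2, 10, 3, 15, 13, 6, 11, 7]; box-tests=9; leaf-entries=2; first=P0

== RESULT ==
9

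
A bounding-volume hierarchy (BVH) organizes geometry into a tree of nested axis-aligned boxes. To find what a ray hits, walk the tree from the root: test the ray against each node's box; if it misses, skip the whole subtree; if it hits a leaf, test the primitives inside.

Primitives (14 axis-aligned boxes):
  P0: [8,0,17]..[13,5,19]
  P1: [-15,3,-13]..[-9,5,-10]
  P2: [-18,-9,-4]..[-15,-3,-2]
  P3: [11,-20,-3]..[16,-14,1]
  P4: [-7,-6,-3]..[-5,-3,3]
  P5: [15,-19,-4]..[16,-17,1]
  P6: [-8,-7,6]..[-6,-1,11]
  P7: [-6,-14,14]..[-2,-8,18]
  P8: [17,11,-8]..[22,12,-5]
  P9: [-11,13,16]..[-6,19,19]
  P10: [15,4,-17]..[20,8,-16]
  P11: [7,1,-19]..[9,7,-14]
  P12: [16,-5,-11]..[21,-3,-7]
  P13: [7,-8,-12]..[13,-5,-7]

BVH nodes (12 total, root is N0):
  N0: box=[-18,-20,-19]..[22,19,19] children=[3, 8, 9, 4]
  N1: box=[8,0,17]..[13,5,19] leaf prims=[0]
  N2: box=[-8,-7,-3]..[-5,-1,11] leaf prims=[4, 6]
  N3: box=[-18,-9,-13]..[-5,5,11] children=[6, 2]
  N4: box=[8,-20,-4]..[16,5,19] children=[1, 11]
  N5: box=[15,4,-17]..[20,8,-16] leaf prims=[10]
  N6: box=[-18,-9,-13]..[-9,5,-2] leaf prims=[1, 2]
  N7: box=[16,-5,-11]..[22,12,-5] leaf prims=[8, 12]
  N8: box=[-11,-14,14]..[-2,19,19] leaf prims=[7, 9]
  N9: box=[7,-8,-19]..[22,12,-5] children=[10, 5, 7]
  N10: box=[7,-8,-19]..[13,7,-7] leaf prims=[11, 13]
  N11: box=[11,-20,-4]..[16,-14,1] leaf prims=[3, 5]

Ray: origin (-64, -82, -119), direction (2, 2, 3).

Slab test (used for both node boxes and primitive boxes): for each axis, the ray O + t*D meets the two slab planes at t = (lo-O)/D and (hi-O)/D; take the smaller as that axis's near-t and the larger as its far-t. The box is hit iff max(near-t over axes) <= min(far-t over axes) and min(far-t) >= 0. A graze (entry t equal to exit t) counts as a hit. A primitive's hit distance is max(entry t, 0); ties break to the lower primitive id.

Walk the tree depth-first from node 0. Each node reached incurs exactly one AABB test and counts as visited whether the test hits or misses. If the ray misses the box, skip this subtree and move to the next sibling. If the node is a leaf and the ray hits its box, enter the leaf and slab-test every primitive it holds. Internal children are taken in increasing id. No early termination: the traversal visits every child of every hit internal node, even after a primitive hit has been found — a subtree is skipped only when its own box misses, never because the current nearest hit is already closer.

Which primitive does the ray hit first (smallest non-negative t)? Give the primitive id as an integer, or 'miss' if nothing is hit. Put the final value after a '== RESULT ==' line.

Traverse from the root:
N0 x:[23,43] y:[31,101/2] z:[100/3,46] -> hit [100/3,43], descend [3, 4, 8, 9]
  N3 x:[23,59/2] y:[73/2,87/2] z:[106/3,130/3] -> miss, prune
  N4 x:[36,40] y:[31,87/2] z:[115/3,46] -> hit [115/3,40], descend [1, 11]
    N1 x:[36,77/2] y:[41,87/2] z:[136/3,46] -> miss, prune
    N11 x:[75/2,40] y:[31,34] z:[115/3,40] -> miss, prune
  N8 x:[53/2,31] y:[34,101/2] z:[133/3,46] -> miss, prune
  N9 x:[71/2,43] y:[37,47] z:[100/3,38] -> hit [37,38], descend [5, 7, 10]
    N5 x:[79/2,42] y:[43,45] z:[34,103/3] -> miss, prune
    N7 x:[40,43] y:[77/2,47] z:[36,38] -> miss, prune
    N10 x:[71/2,77/2] y:[37,89/2] z:[100/3,112/3] -> hit [37,112/3] leaf, test {P11(miss), P13@t=37}

Summary -> nodes [0, 3, 4, 1, 11, 8, 9, 5, 7, 10]; box-tests=10; leaf-entries=1; first=P13

== RESULT ==
13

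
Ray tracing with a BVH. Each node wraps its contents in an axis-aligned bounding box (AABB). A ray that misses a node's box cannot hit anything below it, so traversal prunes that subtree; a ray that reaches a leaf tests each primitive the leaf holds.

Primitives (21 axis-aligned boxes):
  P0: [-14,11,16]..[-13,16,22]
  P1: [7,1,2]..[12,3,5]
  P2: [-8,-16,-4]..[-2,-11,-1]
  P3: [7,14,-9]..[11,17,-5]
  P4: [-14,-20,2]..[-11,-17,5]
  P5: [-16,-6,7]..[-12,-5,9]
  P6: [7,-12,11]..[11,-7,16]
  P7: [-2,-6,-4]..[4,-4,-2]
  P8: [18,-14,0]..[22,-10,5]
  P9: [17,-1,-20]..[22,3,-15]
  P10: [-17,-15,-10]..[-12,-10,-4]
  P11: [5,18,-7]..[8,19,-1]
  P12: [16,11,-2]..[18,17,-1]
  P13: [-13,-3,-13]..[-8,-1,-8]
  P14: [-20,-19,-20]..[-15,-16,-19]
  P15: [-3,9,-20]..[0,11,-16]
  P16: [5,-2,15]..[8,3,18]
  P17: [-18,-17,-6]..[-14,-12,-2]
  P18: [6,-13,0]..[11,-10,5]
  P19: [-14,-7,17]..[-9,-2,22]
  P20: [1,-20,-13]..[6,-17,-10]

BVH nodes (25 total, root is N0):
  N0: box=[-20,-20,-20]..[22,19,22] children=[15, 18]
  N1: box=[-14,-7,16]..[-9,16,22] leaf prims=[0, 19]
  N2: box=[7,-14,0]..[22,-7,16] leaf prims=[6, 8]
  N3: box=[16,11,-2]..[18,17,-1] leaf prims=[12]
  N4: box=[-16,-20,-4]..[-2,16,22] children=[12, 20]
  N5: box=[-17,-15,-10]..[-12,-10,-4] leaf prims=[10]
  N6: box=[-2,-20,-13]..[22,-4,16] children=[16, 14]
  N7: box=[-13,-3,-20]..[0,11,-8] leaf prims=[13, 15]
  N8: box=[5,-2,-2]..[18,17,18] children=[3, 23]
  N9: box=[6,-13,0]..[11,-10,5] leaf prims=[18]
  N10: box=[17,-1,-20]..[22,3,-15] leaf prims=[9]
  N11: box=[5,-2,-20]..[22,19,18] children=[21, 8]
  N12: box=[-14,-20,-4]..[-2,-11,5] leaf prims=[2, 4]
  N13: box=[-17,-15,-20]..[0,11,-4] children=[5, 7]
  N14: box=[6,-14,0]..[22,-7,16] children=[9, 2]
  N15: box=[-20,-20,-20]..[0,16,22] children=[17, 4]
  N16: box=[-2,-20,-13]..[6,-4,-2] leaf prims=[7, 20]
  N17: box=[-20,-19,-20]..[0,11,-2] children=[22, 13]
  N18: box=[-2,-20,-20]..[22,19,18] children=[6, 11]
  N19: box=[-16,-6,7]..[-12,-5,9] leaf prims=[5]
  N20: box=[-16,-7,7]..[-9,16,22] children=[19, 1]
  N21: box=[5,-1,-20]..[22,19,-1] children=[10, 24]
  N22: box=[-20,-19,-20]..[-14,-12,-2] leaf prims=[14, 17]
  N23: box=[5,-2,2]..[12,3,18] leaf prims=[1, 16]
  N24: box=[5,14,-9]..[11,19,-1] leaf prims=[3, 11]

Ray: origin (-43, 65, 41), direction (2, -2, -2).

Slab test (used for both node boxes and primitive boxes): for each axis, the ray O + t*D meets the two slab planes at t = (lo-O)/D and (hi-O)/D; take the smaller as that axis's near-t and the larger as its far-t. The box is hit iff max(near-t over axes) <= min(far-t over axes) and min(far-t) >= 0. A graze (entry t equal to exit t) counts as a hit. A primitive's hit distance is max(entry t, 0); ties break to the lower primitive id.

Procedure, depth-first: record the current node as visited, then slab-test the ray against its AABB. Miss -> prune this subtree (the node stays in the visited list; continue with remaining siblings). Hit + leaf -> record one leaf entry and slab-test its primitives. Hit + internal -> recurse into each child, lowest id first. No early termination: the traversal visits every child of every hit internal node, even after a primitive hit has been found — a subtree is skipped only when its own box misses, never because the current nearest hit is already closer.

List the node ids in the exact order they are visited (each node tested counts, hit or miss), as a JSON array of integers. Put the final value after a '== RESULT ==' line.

Walk:
N0 x:[23/2,65/2] y:[23,85/2] z:[19/2,61/2] -> hit [23,61/2], descend [15, 18]
  N15 x:[23/2,43/2] y:[49/2,85/2] z:[19/2,61/2] -> miss, prune
  N18 x:[41/2,65/2] y:[23,85/2] z:[23/2,61/2] -> hit [23,61/2], descend [6, 11]
    N6 x:[41/2,65/2] y:[69/2,85/2] z:[25/2,27] -> miss, prune
    N11 x:[24,65/2] y:[23,67/2] z:[23/2,61/2] -> hit [24,61/2], descend [8, 21]
      N8 x:[24,61/2] y:[24,67/2] z:[23/2,43/2] -> miss, prune
      N21 x:[24,65/2] y:[23,33] z:[21,61/2] -> hit [24,61/2], descend [10, 24]
        N10 x:[30,65/2] y:[31,33] z:[28,61/2] -> miss, prune
        N24 x:[24,27] y:[23,51/2] z:[21,25] -> hit [24,25] leaf, test {P3@t=25, P11(miss)}

Summary -> nodes [0, 15, 18, 6, 11, 8, 21, 10, 24]; box-tests=9; leaf-entries=1; first=P3

== RESULT ==
[0, 15, 18, 6, 11, 8, 21, 10, 24]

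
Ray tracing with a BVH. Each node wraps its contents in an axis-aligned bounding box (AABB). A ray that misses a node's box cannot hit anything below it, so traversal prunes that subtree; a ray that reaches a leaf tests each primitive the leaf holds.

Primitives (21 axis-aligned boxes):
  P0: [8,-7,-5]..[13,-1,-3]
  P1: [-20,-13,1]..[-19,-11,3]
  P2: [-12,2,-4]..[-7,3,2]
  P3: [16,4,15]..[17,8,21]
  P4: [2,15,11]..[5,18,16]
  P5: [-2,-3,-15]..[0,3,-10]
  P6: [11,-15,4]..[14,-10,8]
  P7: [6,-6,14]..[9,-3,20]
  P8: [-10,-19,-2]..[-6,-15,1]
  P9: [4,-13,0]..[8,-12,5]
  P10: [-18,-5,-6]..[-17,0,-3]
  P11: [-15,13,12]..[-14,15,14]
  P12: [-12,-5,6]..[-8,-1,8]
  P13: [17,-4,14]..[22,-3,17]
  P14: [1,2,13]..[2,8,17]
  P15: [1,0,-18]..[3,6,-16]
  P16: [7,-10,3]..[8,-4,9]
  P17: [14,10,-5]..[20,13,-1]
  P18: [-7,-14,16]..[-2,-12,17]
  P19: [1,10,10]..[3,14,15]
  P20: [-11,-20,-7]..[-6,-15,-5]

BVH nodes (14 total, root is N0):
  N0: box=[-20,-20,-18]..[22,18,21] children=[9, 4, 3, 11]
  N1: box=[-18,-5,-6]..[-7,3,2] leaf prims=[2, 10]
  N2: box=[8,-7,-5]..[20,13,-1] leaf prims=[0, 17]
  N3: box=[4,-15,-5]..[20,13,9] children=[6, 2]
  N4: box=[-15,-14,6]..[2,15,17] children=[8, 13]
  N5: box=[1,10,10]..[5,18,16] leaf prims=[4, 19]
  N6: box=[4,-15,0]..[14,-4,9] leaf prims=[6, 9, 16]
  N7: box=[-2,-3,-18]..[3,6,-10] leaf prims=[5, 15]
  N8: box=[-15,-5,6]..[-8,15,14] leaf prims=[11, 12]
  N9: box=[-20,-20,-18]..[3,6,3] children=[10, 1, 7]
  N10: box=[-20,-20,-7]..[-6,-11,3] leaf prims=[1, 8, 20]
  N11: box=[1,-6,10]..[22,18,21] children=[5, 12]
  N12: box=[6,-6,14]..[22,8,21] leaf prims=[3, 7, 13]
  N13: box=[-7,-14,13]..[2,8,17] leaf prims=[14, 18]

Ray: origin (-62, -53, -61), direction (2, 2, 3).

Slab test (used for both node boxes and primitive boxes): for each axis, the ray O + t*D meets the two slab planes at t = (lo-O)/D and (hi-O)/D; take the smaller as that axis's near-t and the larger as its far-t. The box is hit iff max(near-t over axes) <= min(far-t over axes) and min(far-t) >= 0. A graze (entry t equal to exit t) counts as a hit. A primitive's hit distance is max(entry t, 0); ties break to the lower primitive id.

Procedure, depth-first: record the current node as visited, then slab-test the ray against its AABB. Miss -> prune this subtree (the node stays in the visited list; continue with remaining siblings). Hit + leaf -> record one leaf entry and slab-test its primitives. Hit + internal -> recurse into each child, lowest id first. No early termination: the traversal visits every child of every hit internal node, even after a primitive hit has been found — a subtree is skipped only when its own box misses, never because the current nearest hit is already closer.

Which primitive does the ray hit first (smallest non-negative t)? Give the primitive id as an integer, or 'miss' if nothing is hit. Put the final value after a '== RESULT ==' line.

Trace the traversal:
N0 x:[21,42] y:[33/2,71/2] z:[43/3,82/3] -> hit [21,82/3], descend [3, 4, 9, 11]
  N3 x:[33,41] y:[19,33] z:[56/3,70/3] -> miss, prune
  N4 x:[47/2,32] y:[39/2,34] z:[67/3,26] -> hit [47/2,26], descend [8, 13]
    N8 x:[47/2,27] y:[24,34] z:[67/3,25] -> hit [24,25] leaf, test {P11(miss), P12(miss)}
    N13 x:[55/2,32] y:[39/2,61/2] z:[74/3,26] -> miss, prune
  N9 x:[21,65/2] y:[33/2,59/2] z:[43/3,64/3] -> hit [21,64/3], descend [1, 7, 10]
    N1 x:[22,55/2] y:[24,28] z:[55/3,21] -> miss, prune
    N7 x:[30,65/2] y:[25,59/2] z:[43/3,17] -> miss, prune
    N10 x:[21,28] y:[33/2,21] z:[18,64/3] -> hit [21,21] leaf, test {P1@t=21, P8(miss), P20(miss)}
  N11 x:[63/2,42] y:[47/2,71/2] z:[71/3,82/3] -> miss, prune

Visited [0, 3, 4, 8, 13, 9, 1, 7, 10, 11]. Tests: 10 box, 2 leaf. Nearest: P1.

== RESULT ==
1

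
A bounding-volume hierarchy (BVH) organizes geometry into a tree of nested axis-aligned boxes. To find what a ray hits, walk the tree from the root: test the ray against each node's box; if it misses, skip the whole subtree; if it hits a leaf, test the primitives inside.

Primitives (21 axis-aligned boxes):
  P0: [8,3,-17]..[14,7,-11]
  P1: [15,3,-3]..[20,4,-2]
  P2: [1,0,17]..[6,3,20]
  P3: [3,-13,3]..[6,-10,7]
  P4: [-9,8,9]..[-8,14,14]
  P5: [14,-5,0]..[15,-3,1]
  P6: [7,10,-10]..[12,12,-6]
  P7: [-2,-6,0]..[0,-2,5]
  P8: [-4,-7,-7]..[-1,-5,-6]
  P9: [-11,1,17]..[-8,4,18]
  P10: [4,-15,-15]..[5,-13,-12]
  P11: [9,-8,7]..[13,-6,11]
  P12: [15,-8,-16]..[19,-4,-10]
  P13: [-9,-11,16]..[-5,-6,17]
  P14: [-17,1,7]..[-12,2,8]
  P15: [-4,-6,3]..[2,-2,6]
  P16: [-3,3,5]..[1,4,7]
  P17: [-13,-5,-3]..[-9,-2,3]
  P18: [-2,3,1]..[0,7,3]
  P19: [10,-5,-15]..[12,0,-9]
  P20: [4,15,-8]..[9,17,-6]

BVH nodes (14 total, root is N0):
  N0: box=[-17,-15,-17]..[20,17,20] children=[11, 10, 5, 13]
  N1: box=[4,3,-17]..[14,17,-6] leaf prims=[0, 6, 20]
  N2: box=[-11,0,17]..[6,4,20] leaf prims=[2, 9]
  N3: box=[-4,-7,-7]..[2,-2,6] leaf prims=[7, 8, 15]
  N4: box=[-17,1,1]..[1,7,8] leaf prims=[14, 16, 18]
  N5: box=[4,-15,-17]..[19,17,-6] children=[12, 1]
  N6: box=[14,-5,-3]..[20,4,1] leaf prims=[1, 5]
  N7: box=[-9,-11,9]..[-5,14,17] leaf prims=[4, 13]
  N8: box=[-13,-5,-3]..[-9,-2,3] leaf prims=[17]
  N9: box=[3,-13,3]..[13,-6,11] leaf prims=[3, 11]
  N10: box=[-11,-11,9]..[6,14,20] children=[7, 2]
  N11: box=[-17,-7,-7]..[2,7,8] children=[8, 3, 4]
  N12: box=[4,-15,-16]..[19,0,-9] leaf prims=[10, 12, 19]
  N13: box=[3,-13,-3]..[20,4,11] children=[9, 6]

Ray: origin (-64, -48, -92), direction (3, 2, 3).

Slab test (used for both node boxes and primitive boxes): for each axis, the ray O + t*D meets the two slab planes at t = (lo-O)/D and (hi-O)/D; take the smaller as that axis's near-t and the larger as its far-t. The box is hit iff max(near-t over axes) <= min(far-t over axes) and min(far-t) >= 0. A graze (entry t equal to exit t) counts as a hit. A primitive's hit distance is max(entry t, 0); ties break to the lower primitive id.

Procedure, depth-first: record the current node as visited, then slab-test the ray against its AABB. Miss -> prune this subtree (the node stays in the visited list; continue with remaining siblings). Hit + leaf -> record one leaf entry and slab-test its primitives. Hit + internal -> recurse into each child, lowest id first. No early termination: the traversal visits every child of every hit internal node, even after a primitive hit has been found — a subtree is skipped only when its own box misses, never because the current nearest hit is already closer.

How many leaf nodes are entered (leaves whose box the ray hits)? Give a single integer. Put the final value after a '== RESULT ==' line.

Walk:
N0 x:[47/3,28] y:[33/2,65/2] z:[25,112/3] -> hit [25,28], descend [5, 10, 11, 13]
  N5 x:[68/3,83/3] y:[33/2,65/2] z:[25,86/3] -> hit [25,83/3], descend [1, 12]
    N1 x:[68/3,26] y:[51/2,65/2] z:[25,86/3] -> hit [51/2,26] leaf, test {P0@t=51/2, P6(miss), P20(miss)}
    N12 x:[68/3,83/3] y:[33/2,24] z:[76/3,83/3] -> miss, prune
  N10 x:[53/3,70/3] y:[37/2,31] z:[101/3,112/3] -> miss, prune
  N11 x:[47/3,22] y:[41/2,55/2] z:[85/3,100/3] -> miss, prune
  N13 x:[67/3,28] y:[35/2,26] z:[89/3,103/3] -> miss, prune

order=[0, 5, 1, 12, 10, 11, 13]  |boxes|=7  |leaves|=1  hit=P0

== RESULT ==
1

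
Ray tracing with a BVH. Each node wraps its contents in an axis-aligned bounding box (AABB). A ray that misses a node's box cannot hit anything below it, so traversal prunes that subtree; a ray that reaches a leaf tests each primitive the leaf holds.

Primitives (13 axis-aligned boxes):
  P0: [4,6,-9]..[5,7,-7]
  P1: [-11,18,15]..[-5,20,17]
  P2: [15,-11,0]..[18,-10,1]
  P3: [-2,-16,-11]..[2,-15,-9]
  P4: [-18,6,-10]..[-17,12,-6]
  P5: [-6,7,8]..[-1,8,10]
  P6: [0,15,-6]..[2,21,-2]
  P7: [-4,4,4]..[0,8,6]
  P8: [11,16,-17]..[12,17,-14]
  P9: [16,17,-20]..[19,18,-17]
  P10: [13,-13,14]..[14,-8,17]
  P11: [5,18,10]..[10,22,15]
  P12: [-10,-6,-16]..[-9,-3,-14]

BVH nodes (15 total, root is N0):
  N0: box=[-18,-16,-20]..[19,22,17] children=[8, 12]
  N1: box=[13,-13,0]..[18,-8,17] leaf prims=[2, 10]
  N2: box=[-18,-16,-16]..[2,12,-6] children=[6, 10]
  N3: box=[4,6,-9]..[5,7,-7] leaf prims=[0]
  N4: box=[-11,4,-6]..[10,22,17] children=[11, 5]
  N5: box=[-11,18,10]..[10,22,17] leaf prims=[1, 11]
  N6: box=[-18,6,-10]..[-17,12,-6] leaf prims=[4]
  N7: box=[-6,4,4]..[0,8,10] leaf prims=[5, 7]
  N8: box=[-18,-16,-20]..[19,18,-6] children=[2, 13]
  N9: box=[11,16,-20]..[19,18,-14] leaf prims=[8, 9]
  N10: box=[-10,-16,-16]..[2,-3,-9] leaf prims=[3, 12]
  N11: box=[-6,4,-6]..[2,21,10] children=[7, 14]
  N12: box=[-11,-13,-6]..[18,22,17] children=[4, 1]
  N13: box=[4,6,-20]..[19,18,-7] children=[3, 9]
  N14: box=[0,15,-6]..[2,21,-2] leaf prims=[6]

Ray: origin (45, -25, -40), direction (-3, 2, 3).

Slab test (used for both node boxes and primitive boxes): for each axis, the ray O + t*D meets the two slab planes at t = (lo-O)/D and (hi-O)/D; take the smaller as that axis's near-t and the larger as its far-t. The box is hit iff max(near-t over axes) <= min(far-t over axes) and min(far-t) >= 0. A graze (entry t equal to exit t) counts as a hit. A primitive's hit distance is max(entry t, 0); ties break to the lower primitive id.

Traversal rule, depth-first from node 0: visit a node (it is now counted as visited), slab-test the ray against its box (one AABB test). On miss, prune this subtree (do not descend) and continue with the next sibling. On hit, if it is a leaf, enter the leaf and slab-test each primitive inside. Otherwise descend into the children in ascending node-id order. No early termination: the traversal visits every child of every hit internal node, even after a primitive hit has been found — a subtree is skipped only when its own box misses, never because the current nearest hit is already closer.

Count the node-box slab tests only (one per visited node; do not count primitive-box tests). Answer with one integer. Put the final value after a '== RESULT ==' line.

Walk:
N0 x:[26/3,21] y:[9/2,47/2] z:[20/3,19] -> hit [26/3,19], descend [8, 12]
  N8 x:[26/3,21] y:[9/2,43/2] z:[20/3,34/3] -> hit [26/3,34/3], descend [2, 13]
    N2 x:[43/3,21] y:[9/2,37/2] z:[8,34/3] -> miss, prune
    N13 x:[26/3,41/3] y:[31/2,43/2] z:[20/3,11] -> miss, prune
  N12 x:[9,56/3] y:[6,47/2] z:[34/3,19] -> hit [34/3,56/3], descend [1, 4]
    N1 x:[9,32/3] y:[6,17/2] z:[40/3,19] -> miss, prune
    N4 x:[35/3,56/3] y:[29/2,47/2] z:[34/3,19] -> hit [29/2,56/3], descend [5, 11]
      N5 x:[35/3,56/3] y:[43/2,47/2] z:[50/3,19] -> miss, prune
      N11 x:[43/3,17] y:[29/2,23] z:[34/3,50/3] -> hit [29/2,50/3], descend [7, 14]
        N7 x:[15,17] y:[29/2,33/2] z:[44/3,50/3] -> hit [15,33/2] leaf, test {P5@t=16, P7@t=15}
        N14 x:[43/3,15] y:[20,23] z:[34/3,38/3] -> miss, prune

11 AABB tests over nodes [0, 8, 2, 13, 12, 1, 4, 5, 11, 7, 14]; 1 leaf entered; closest P7.

== RESULT ==
11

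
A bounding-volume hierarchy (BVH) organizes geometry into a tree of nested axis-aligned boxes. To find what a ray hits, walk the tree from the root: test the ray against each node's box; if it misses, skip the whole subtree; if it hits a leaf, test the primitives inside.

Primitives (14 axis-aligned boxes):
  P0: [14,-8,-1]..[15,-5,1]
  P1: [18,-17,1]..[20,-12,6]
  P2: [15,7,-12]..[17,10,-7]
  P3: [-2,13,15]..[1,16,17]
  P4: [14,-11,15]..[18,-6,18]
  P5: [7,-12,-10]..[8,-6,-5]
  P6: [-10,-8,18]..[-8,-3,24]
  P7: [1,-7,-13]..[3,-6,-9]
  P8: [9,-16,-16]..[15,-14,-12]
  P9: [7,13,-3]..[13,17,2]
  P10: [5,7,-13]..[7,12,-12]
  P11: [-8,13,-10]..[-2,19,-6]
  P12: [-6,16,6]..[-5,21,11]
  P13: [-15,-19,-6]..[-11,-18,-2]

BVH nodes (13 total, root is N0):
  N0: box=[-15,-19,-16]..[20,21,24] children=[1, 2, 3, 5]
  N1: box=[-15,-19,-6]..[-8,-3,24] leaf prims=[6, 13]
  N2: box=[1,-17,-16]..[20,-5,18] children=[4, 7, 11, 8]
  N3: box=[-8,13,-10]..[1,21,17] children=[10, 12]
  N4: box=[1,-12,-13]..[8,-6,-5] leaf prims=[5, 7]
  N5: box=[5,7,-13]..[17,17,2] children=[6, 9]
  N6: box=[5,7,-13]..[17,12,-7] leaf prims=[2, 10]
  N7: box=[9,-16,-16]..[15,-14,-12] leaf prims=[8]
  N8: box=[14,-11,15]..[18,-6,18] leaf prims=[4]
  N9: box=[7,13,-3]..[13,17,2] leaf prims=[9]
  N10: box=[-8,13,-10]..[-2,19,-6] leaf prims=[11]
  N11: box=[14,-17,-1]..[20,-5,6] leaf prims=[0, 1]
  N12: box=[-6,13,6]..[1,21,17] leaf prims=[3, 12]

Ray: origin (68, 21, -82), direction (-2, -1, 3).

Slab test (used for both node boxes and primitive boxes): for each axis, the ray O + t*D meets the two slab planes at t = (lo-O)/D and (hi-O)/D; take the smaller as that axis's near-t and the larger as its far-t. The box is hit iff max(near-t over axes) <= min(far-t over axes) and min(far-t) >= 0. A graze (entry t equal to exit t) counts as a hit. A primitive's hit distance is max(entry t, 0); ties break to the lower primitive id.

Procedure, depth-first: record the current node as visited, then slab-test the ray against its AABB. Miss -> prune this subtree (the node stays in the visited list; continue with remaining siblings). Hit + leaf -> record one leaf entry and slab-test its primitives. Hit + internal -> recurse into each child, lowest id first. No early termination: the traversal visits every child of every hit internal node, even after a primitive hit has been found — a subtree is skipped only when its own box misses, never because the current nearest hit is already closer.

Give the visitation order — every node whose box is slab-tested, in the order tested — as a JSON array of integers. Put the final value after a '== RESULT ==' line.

Traverse from the root:
N0 x:[24,83/2] y:[0,40] z:[22,106/3] -> hit [24,106/3], descend [1, 2, 3, 5]
  N1 x:[38,83/2] y:[24,40] z:[76/3,106/3] -> miss, prune
  N2 x:[24,67/2] y:[26,38] z:[22,100/3] -> hit [26,100/3], descend [4, 7, 8, 11]
    N4 x:[30,67/2] y:[27,33] z:[23,77/3] -> miss, prune
    N7 x:[53/2,59/2] y:[35,37] z:[22,70/3] -> miss, prune
    N8 x:[25,27] y:[27,32] z:[97/3,100/3] -> miss, prune
    N11 x:[24,27] y:[26,38] z:[27,88/3] -> hit [27,27] leaf, test {P0@t=27, P1(miss)}
  N3 x:[67/2,38] y:[0,8] z:[24,33] -> miss, prune
  N5 x:[51/2,63/2] y:[4,14] z:[23,28] -> miss, prune

9 AABB tests over nodes [0, 1, 2, 4, 7, 8, 11, 3, 5]; 1 leaf entered; closest P0.

== RESULT ==
[0, 1, 2, 4, 7, 8, 11, 3, 5]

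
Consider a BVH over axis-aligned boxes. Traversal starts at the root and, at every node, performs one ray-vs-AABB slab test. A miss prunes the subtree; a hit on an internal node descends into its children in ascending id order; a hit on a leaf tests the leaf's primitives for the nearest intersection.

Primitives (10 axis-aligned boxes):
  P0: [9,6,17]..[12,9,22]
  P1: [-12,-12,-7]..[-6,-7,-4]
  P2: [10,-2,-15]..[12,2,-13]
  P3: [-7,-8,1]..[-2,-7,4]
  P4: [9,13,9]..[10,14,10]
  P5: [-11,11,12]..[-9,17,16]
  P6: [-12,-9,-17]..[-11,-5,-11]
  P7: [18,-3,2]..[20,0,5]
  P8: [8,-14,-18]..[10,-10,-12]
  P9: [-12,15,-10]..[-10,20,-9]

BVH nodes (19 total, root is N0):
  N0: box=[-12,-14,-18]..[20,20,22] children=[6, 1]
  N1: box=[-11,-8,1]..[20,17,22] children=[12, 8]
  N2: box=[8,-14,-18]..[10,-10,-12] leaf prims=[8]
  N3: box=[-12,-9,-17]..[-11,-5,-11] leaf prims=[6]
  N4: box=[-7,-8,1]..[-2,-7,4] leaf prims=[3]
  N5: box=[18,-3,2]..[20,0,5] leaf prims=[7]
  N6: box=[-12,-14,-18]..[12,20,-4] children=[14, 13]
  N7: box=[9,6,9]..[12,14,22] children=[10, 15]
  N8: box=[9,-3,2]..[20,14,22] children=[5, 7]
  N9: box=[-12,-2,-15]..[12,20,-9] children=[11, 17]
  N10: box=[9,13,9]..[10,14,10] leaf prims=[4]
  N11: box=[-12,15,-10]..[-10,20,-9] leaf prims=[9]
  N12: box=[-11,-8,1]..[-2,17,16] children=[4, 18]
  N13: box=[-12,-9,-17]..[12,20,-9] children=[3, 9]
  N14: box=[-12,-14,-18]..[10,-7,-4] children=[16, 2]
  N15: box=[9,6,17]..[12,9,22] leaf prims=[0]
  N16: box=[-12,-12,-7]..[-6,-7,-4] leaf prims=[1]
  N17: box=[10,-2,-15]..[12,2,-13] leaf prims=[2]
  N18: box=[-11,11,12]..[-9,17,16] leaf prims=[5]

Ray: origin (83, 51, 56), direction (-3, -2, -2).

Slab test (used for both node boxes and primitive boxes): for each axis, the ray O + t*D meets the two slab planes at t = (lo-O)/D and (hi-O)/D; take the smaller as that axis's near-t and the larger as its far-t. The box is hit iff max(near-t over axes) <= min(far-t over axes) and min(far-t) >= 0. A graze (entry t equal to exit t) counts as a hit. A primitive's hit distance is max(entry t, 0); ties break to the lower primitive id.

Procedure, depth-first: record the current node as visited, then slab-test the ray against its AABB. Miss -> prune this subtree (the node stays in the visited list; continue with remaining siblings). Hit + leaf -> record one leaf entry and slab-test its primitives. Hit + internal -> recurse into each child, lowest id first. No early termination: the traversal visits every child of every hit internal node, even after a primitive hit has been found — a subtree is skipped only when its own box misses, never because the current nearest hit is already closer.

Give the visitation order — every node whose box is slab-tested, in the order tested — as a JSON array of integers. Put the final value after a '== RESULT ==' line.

Traverse from the root:
N0 x:[21,95/3] y:[31/2,65/2] z:[17,37] -> hit [21,95/3], descend [1, 6]
  N1 x:[21,94/3] y:[17,59/2] z:[17,55/2] -> hit [21,55/2], descend [8, 12]
    N8 x:[21,74/3] y:[37/2,27] z:[17,27] -> hit [21,74/3], descend [5, 7]
      N5 x:[21,65/3] y:[51/2,27] z:[51/2,27] -> miss, prune
      N7 x:[71/3,74/3] y:[37/2,45/2] z:[17,47/2] -> miss, prune
    N12 x:[85/3,94/3] y:[17,59/2] z:[20,55/2] -> miss, prune
  N6 x:[71/3,95/3] y:[31/2,65/2] z:[30,37] -> hit [30,95/3], descend [13, 14]
    N13 x:[71/3,95/3] y:[31/2,30] z:[65/2,73/2] -> miss, prune
    N14 x:[73/3,95/3] y:[29,65/2] z:[30,37] -> hit [30,95/3], descend [2, 16]
      N2 x:[73/3,25] y:[61/2,65/2] z:[34,37] -> miss, prune
      N16 x:[89/3,95/3] y:[29,63/2] z:[30,63/2] -> hit [30,63/2] leaf, test {P1@t=30}

order=[0, 1, 8, 5, 7, 12, 6, 13, 14, 2, 16]  |boxes|=11  |leaves|=1  hit=P1

== RESULT ==
[0, 1, 8, 5, 7, 12, 6, 13, 14, 2, 16]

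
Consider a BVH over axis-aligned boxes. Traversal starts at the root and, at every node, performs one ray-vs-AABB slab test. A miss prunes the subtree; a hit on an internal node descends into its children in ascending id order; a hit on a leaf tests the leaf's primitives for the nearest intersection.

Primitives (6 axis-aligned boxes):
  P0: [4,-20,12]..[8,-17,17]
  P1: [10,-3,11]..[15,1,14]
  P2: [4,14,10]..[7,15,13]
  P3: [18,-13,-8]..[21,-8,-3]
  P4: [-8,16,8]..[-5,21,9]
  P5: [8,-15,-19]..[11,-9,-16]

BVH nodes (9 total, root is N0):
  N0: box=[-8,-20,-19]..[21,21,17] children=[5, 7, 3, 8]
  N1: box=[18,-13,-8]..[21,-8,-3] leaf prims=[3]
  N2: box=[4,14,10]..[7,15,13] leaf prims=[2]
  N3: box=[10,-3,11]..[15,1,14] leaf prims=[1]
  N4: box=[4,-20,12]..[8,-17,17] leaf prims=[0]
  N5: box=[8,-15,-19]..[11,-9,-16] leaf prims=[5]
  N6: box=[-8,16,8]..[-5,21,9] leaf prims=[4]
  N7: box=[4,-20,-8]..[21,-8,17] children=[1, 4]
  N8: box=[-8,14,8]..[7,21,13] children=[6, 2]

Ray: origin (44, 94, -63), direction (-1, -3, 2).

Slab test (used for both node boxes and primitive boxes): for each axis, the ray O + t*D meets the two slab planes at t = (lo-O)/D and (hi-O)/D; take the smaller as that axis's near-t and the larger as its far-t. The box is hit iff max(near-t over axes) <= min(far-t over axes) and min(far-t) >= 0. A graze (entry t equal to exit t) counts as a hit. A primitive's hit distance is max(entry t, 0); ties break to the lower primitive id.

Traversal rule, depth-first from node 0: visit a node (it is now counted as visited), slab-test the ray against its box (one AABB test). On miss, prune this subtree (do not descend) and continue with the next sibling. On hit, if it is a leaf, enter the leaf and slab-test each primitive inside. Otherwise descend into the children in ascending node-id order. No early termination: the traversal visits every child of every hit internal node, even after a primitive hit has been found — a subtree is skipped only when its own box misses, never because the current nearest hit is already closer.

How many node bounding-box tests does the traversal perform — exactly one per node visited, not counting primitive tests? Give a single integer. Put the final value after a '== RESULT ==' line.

Trace the traversal:
N0 x:[23,52] y:[73/3,38] z:[22,40] -> hit [73/3,38], descend [3, 5, 7, 8]
  N3 x:[29,34] y:[31,97/3] z:[37,77/2] -> miss, prune
  N5 x:[33,36] y:[103/3,109/3] z:[22,47/2] -> miss, prune
  N7 x:[23,40] y:[34,38] z:[55/2,40] -> hit [34,38], descend [1, 4]
    N1 x:[23,26] y:[34,107/3] z:[55/2,30] -> miss, prune
    N4 x:[36,40] y:[37,38] z:[75/2,40] -> hit [75/2,38] leaf, test {P0@t=75/2}
  N8 x:[37,52] y:[73/3,80/3] z:[71/2,38] -> miss, prune

Visited [0, 3, 5, 7, 1, 4, 8]. Tests: 7 box, 1 leaf. Nearest: P0.

== RESULT ==
7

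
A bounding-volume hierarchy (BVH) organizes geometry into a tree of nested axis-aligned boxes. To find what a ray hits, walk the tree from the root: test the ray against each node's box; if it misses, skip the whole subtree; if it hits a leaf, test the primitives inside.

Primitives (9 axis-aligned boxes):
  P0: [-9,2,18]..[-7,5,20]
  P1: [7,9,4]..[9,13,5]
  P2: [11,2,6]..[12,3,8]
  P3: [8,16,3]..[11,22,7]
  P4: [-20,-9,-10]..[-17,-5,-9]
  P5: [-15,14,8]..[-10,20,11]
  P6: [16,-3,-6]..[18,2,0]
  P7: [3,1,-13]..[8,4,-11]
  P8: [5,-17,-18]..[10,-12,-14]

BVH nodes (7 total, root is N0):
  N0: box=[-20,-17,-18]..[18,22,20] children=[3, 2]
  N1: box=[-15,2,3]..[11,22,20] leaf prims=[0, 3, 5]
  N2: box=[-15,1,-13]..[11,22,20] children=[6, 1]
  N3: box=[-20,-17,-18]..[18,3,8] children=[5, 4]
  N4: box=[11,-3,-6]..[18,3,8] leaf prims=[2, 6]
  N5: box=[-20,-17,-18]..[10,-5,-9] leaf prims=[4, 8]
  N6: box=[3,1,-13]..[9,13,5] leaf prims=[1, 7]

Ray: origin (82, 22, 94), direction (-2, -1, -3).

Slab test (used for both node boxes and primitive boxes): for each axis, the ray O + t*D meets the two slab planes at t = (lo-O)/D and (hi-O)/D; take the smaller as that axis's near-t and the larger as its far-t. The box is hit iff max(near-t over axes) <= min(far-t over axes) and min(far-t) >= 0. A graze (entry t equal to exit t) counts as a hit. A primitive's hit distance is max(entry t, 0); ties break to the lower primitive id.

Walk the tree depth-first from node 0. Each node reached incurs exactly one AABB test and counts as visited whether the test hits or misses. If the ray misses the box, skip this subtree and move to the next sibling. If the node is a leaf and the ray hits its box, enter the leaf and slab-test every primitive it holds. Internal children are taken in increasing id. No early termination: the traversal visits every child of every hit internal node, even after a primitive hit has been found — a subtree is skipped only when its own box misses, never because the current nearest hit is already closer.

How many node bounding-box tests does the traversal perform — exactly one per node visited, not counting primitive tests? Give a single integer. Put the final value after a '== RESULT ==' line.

Traverse from the root:
N0 x:[32,51] y:[0,39] z:[74/3,112/3] -> hit [32,112/3], descend [2, 3]
  N2 x:[71/2,97/2] y:[0,21] z:[74/3,107/3] -> miss, prune
  N3 x:[32,51] y:[19,39] z:[86/3,112/3] -> hit [32,112/3], descend [4, 5]
    N4 x:[32,71/2] y:[19,25] z:[86/3,100/3] -> miss, prune
    N5 x:[36,51] y:[27,39] z:[103/3,112/3] -> hit [36,112/3] leaf, test {P4(miss), P8@t=36}

5 AABB tests over nodes [0, 2, 3, 4, 5]; 1 leaf entered; closest P8.

== RESULT ==
5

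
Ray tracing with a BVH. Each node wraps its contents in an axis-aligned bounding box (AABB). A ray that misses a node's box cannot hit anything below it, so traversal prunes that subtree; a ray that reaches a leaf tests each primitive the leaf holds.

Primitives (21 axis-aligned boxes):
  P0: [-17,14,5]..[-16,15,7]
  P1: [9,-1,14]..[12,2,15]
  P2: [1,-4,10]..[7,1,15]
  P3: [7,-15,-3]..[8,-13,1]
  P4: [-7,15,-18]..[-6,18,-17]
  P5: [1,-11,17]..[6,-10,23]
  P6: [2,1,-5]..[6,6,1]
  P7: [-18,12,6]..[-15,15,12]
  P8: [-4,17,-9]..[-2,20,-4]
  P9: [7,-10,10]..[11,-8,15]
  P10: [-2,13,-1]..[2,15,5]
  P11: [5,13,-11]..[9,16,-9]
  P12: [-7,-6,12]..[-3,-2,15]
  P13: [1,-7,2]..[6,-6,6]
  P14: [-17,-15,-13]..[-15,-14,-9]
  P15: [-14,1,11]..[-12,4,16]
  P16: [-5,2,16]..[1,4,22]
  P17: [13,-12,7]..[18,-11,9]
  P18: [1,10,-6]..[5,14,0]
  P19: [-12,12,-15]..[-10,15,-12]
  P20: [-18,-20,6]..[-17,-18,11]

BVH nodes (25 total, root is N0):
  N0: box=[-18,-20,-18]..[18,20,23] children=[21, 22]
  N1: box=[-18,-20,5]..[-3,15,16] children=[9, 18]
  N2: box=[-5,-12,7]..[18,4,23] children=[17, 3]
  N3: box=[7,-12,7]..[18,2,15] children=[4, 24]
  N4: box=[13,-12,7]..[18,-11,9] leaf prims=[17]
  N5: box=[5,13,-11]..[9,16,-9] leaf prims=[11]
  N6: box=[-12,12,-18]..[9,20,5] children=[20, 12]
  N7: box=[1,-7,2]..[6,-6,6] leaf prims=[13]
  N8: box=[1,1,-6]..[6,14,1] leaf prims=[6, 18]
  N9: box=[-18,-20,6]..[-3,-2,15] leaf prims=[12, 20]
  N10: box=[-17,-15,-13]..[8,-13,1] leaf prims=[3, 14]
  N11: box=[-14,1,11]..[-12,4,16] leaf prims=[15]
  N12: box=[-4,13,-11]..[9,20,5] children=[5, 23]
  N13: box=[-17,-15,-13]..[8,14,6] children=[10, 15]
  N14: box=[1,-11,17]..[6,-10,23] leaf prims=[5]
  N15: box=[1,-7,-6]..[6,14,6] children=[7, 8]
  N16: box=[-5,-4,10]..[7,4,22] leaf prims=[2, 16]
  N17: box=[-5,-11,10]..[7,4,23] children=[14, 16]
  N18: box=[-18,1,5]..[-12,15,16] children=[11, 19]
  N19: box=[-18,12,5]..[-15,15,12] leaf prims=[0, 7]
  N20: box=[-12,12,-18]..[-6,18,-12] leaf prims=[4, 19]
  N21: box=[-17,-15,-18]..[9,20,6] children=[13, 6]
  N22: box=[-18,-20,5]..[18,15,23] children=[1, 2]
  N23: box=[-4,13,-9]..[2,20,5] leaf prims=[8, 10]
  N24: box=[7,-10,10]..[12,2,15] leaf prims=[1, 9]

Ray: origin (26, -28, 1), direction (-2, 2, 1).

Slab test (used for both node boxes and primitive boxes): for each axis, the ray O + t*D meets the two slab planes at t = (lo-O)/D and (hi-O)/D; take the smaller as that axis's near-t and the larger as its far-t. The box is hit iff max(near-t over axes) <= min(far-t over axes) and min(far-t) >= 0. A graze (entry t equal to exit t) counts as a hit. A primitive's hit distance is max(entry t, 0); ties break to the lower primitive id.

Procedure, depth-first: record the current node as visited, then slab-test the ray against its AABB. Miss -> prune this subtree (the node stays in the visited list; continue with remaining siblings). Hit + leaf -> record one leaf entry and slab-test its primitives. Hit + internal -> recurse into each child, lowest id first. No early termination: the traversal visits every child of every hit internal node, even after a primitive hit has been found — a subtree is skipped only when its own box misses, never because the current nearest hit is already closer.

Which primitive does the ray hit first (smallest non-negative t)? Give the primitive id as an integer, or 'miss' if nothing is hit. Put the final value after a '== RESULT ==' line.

Traverse from the root:
N0 x:[4,22] y:[4,24] z:[-19,22] -> hit [4,22], descend [21, 22]
  N21 x:[17/2,43/2] y:[13/2,24] z:[-19,5] -> miss, prune
  N22 x:[4,22] y:[4,43/2] z:[4,22] -> hit [4,43/2], descend [1, 2]
    N1 x:[29/2,22] y:[4,43/2] z:[4,15] -> hit [29/2,15], descend [9, 18]
      N9 x:[29/2,22] y:[4,13] z:[5,14] -> miss, prune
      N18 x:[19,22] y:[29/2,43/2] z:[4,15] -> miss, prune
    N2 x:[4,31/2] y:[8,16] z:[6,22] -> hit [8,31/2], descend [3, 17]
      N3 x:[4,19/2] y:[8,15] z:[6,14] -> hit [8,19/2], descend [4, 24]
        N4 x:[4,13/2] y:[8,17/2] z:[6,8] -> miss, prune
        N24 x:[7,19/2] y:[9,15] z:[9,14] -> hit [9,19/2] leaf, test {P1(miss), P9@t=9}
      N17 x:[19/2,31/2] y:[17/2,16] z:[9,22] -> hit [19/2,31/2], descend [14, 16]
        N14 x:[10,25/2] y:[17/2,9] z:[16,22] -> miss, prune
        N16 x:[19/2,31/2] y:[12,16] z:[9,21] -> hit [12,31/2] leaf, test {P2@t=12, P16@t=15}

13 AABB tests over nodes [0, 21, 22, 1, 9, 18, 2, 3, 4, 24, 17, 14, 16]; 2 leaves entered; closest P9.

== RESULT ==
9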